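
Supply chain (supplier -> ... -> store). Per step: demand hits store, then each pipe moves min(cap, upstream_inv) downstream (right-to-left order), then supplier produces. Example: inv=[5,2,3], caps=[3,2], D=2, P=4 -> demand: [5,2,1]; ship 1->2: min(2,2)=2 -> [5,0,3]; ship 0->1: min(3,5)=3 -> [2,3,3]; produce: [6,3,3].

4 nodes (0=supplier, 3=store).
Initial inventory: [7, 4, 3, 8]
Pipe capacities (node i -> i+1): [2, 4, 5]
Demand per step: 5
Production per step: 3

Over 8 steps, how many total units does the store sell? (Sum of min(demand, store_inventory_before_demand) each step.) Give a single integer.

Answer: 25

Derivation:
Step 1: sold=5 (running total=5) -> [8 2 4 6]
Step 2: sold=5 (running total=10) -> [9 2 2 5]
Step 3: sold=5 (running total=15) -> [10 2 2 2]
Step 4: sold=2 (running total=17) -> [11 2 2 2]
Step 5: sold=2 (running total=19) -> [12 2 2 2]
Step 6: sold=2 (running total=21) -> [13 2 2 2]
Step 7: sold=2 (running total=23) -> [14 2 2 2]
Step 8: sold=2 (running total=25) -> [15 2 2 2]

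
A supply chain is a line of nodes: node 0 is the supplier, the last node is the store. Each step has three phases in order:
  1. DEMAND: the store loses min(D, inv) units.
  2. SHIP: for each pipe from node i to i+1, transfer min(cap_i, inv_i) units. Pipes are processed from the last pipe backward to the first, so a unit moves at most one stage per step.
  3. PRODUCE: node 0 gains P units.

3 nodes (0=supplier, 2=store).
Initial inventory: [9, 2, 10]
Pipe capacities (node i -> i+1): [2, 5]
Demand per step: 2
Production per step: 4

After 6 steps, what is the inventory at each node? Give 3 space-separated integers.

Step 1: demand=2,sold=2 ship[1->2]=2 ship[0->1]=2 prod=4 -> inv=[11 2 10]
Step 2: demand=2,sold=2 ship[1->2]=2 ship[0->1]=2 prod=4 -> inv=[13 2 10]
Step 3: demand=2,sold=2 ship[1->2]=2 ship[0->1]=2 prod=4 -> inv=[15 2 10]
Step 4: demand=2,sold=2 ship[1->2]=2 ship[0->1]=2 prod=4 -> inv=[17 2 10]
Step 5: demand=2,sold=2 ship[1->2]=2 ship[0->1]=2 prod=4 -> inv=[19 2 10]
Step 6: demand=2,sold=2 ship[1->2]=2 ship[0->1]=2 prod=4 -> inv=[21 2 10]

21 2 10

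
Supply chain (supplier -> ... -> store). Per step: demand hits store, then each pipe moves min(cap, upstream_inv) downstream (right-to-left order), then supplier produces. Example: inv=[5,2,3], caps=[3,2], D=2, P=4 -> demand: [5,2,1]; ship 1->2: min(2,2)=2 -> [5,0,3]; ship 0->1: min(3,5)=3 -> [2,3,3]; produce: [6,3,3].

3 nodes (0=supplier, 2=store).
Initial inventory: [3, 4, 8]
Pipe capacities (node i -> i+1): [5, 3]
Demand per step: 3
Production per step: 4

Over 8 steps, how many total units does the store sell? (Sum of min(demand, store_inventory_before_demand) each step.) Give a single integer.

Step 1: sold=3 (running total=3) -> [4 4 8]
Step 2: sold=3 (running total=6) -> [4 5 8]
Step 3: sold=3 (running total=9) -> [4 6 8]
Step 4: sold=3 (running total=12) -> [4 7 8]
Step 5: sold=3 (running total=15) -> [4 8 8]
Step 6: sold=3 (running total=18) -> [4 9 8]
Step 7: sold=3 (running total=21) -> [4 10 8]
Step 8: sold=3 (running total=24) -> [4 11 8]

Answer: 24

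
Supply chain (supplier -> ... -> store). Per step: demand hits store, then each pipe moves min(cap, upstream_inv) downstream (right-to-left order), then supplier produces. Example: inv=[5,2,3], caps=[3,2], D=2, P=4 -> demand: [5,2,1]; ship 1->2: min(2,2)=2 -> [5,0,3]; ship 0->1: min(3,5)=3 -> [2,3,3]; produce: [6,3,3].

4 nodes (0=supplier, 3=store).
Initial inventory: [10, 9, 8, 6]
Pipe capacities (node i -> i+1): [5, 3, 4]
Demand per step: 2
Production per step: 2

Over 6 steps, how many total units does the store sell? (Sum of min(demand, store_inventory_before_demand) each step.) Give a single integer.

Answer: 12

Derivation:
Step 1: sold=2 (running total=2) -> [7 11 7 8]
Step 2: sold=2 (running total=4) -> [4 13 6 10]
Step 3: sold=2 (running total=6) -> [2 14 5 12]
Step 4: sold=2 (running total=8) -> [2 13 4 14]
Step 5: sold=2 (running total=10) -> [2 12 3 16]
Step 6: sold=2 (running total=12) -> [2 11 3 17]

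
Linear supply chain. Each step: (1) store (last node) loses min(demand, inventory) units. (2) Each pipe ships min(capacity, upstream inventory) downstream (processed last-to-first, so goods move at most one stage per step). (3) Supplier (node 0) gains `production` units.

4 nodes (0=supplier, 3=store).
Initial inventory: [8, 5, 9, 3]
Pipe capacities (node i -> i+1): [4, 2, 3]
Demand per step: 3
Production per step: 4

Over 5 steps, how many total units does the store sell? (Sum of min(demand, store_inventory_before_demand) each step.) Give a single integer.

Step 1: sold=3 (running total=3) -> [8 7 8 3]
Step 2: sold=3 (running total=6) -> [8 9 7 3]
Step 3: sold=3 (running total=9) -> [8 11 6 3]
Step 4: sold=3 (running total=12) -> [8 13 5 3]
Step 5: sold=3 (running total=15) -> [8 15 4 3]

Answer: 15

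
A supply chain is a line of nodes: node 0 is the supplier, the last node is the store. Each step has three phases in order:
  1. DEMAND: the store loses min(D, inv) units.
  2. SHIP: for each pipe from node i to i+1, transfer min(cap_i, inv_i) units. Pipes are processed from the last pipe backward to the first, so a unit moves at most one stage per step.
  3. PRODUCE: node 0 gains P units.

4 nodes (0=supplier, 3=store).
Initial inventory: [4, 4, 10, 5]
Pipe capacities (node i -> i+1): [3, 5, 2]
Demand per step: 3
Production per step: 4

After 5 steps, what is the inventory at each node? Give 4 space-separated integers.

Step 1: demand=3,sold=3 ship[2->3]=2 ship[1->2]=4 ship[0->1]=3 prod=4 -> inv=[5 3 12 4]
Step 2: demand=3,sold=3 ship[2->3]=2 ship[1->2]=3 ship[0->1]=3 prod=4 -> inv=[6 3 13 3]
Step 3: demand=3,sold=3 ship[2->3]=2 ship[1->2]=3 ship[0->1]=3 prod=4 -> inv=[7 3 14 2]
Step 4: demand=3,sold=2 ship[2->3]=2 ship[1->2]=3 ship[0->1]=3 prod=4 -> inv=[8 3 15 2]
Step 5: demand=3,sold=2 ship[2->3]=2 ship[1->2]=3 ship[0->1]=3 prod=4 -> inv=[9 3 16 2]

9 3 16 2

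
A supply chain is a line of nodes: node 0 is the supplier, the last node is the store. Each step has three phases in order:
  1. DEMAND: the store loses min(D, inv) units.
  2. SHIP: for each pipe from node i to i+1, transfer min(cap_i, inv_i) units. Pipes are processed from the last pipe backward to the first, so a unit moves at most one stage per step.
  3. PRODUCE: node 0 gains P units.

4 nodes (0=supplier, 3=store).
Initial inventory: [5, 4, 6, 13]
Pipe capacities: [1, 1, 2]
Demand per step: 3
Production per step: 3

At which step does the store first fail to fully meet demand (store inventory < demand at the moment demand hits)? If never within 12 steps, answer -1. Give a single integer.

Step 1: demand=3,sold=3 ship[2->3]=2 ship[1->2]=1 ship[0->1]=1 prod=3 -> [7 4 5 12]
Step 2: demand=3,sold=3 ship[2->3]=2 ship[1->2]=1 ship[0->1]=1 prod=3 -> [9 4 4 11]
Step 3: demand=3,sold=3 ship[2->3]=2 ship[1->2]=1 ship[0->1]=1 prod=3 -> [11 4 3 10]
Step 4: demand=3,sold=3 ship[2->3]=2 ship[1->2]=1 ship[0->1]=1 prod=3 -> [13 4 2 9]
Step 5: demand=3,sold=3 ship[2->3]=2 ship[1->2]=1 ship[0->1]=1 prod=3 -> [15 4 1 8]
Step 6: demand=3,sold=3 ship[2->3]=1 ship[1->2]=1 ship[0->1]=1 prod=3 -> [17 4 1 6]
Step 7: demand=3,sold=3 ship[2->3]=1 ship[1->2]=1 ship[0->1]=1 prod=3 -> [19 4 1 4]
Step 8: demand=3,sold=3 ship[2->3]=1 ship[1->2]=1 ship[0->1]=1 prod=3 -> [21 4 1 2]
Step 9: demand=3,sold=2 ship[2->3]=1 ship[1->2]=1 ship[0->1]=1 prod=3 -> [23 4 1 1]
Step 10: demand=3,sold=1 ship[2->3]=1 ship[1->2]=1 ship[0->1]=1 prod=3 -> [25 4 1 1]
Step 11: demand=3,sold=1 ship[2->3]=1 ship[1->2]=1 ship[0->1]=1 prod=3 -> [27 4 1 1]
Step 12: demand=3,sold=1 ship[2->3]=1 ship[1->2]=1 ship[0->1]=1 prod=3 -> [29 4 1 1]
First stockout at step 9

9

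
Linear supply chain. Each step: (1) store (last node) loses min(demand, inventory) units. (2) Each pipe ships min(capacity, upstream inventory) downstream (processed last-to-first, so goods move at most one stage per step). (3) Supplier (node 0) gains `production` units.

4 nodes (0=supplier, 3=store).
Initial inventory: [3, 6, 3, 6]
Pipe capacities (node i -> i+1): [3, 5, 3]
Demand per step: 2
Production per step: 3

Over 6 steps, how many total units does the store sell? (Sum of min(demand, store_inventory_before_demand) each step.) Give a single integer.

Answer: 12

Derivation:
Step 1: sold=2 (running total=2) -> [3 4 5 7]
Step 2: sold=2 (running total=4) -> [3 3 6 8]
Step 3: sold=2 (running total=6) -> [3 3 6 9]
Step 4: sold=2 (running total=8) -> [3 3 6 10]
Step 5: sold=2 (running total=10) -> [3 3 6 11]
Step 6: sold=2 (running total=12) -> [3 3 6 12]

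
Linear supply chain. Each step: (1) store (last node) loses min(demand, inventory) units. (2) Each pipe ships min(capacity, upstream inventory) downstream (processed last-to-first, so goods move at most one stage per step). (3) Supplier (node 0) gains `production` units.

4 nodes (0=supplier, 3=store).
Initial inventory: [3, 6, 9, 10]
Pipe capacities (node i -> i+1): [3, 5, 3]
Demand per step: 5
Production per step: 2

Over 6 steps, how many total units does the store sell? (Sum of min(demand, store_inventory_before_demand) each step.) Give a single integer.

Answer: 25

Derivation:
Step 1: sold=5 (running total=5) -> [2 4 11 8]
Step 2: sold=5 (running total=10) -> [2 2 12 6]
Step 3: sold=5 (running total=15) -> [2 2 11 4]
Step 4: sold=4 (running total=19) -> [2 2 10 3]
Step 5: sold=3 (running total=22) -> [2 2 9 3]
Step 6: sold=3 (running total=25) -> [2 2 8 3]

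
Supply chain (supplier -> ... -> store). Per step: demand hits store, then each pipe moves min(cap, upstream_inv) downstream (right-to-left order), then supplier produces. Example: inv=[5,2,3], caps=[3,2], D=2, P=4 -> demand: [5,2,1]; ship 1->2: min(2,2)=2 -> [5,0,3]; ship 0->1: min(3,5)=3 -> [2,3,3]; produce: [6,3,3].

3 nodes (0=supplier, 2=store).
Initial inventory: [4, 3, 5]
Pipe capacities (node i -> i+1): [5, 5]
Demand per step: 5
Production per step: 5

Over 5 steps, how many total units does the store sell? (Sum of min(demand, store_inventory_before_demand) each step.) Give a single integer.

Answer: 22

Derivation:
Step 1: sold=5 (running total=5) -> [5 4 3]
Step 2: sold=3 (running total=8) -> [5 5 4]
Step 3: sold=4 (running total=12) -> [5 5 5]
Step 4: sold=5 (running total=17) -> [5 5 5]
Step 5: sold=5 (running total=22) -> [5 5 5]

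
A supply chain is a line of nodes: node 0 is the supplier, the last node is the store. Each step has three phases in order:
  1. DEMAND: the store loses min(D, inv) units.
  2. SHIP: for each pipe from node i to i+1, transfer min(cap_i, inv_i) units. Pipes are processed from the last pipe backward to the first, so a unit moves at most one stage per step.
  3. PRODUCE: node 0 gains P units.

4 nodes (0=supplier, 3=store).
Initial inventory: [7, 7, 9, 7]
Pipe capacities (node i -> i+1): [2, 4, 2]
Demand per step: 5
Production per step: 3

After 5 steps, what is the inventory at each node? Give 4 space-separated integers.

Step 1: demand=5,sold=5 ship[2->3]=2 ship[1->2]=4 ship[0->1]=2 prod=3 -> inv=[8 5 11 4]
Step 2: demand=5,sold=4 ship[2->3]=2 ship[1->2]=4 ship[0->1]=2 prod=3 -> inv=[9 3 13 2]
Step 3: demand=5,sold=2 ship[2->3]=2 ship[1->2]=3 ship[0->1]=2 prod=3 -> inv=[10 2 14 2]
Step 4: demand=5,sold=2 ship[2->3]=2 ship[1->2]=2 ship[0->1]=2 prod=3 -> inv=[11 2 14 2]
Step 5: demand=5,sold=2 ship[2->3]=2 ship[1->2]=2 ship[0->1]=2 prod=3 -> inv=[12 2 14 2]

12 2 14 2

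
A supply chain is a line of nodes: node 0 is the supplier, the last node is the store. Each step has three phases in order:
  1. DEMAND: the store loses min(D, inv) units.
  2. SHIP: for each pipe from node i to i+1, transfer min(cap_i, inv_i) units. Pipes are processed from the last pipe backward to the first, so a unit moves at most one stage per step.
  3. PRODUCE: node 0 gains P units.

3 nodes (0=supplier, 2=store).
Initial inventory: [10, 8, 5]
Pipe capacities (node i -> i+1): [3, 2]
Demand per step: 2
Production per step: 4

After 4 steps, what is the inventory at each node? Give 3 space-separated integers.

Step 1: demand=2,sold=2 ship[1->2]=2 ship[0->1]=3 prod=4 -> inv=[11 9 5]
Step 2: demand=2,sold=2 ship[1->2]=2 ship[0->1]=3 prod=4 -> inv=[12 10 5]
Step 3: demand=2,sold=2 ship[1->2]=2 ship[0->1]=3 prod=4 -> inv=[13 11 5]
Step 4: demand=2,sold=2 ship[1->2]=2 ship[0->1]=3 prod=4 -> inv=[14 12 5]

14 12 5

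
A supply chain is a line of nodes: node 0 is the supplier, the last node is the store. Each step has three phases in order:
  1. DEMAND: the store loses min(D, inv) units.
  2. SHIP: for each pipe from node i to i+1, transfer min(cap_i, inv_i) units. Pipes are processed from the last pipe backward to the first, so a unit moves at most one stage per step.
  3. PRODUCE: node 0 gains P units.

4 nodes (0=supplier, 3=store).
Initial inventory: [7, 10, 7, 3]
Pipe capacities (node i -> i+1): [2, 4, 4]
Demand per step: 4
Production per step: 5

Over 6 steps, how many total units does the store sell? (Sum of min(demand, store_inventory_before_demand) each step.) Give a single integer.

Answer: 23

Derivation:
Step 1: sold=3 (running total=3) -> [10 8 7 4]
Step 2: sold=4 (running total=7) -> [13 6 7 4]
Step 3: sold=4 (running total=11) -> [16 4 7 4]
Step 4: sold=4 (running total=15) -> [19 2 7 4]
Step 5: sold=4 (running total=19) -> [22 2 5 4]
Step 6: sold=4 (running total=23) -> [25 2 3 4]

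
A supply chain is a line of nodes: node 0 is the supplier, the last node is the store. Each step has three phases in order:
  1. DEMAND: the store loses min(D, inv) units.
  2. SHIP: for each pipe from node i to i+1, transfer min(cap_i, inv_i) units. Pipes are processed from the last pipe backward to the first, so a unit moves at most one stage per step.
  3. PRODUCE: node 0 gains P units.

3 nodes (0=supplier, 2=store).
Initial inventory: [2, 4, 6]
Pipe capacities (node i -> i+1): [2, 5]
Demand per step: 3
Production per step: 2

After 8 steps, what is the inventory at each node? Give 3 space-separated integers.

Step 1: demand=3,sold=3 ship[1->2]=4 ship[0->1]=2 prod=2 -> inv=[2 2 7]
Step 2: demand=3,sold=3 ship[1->2]=2 ship[0->1]=2 prod=2 -> inv=[2 2 6]
Step 3: demand=3,sold=3 ship[1->2]=2 ship[0->1]=2 prod=2 -> inv=[2 2 5]
Step 4: demand=3,sold=3 ship[1->2]=2 ship[0->1]=2 prod=2 -> inv=[2 2 4]
Step 5: demand=3,sold=3 ship[1->2]=2 ship[0->1]=2 prod=2 -> inv=[2 2 3]
Step 6: demand=3,sold=3 ship[1->2]=2 ship[0->1]=2 prod=2 -> inv=[2 2 2]
Step 7: demand=3,sold=2 ship[1->2]=2 ship[0->1]=2 prod=2 -> inv=[2 2 2]
Step 8: demand=3,sold=2 ship[1->2]=2 ship[0->1]=2 prod=2 -> inv=[2 2 2]

2 2 2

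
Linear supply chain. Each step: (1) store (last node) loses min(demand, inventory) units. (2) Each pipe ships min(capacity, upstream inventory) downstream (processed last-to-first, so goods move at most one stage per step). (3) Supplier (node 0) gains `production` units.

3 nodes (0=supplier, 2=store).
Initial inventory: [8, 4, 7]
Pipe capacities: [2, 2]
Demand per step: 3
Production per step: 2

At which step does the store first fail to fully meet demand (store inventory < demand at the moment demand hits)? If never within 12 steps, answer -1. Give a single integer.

Step 1: demand=3,sold=3 ship[1->2]=2 ship[0->1]=2 prod=2 -> [8 4 6]
Step 2: demand=3,sold=3 ship[1->2]=2 ship[0->1]=2 prod=2 -> [8 4 5]
Step 3: demand=3,sold=3 ship[1->2]=2 ship[0->1]=2 prod=2 -> [8 4 4]
Step 4: demand=3,sold=3 ship[1->2]=2 ship[0->1]=2 prod=2 -> [8 4 3]
Step 5: demand=3,sold=3 ship[1->2]=2 ship[0->1]=2 prod=2 -> [8 4 2]
Step 6: demand=3,sold=2 ship[1->2]=2 ship[0->1]=2 prod=2 -> [8 4 2]
Step 7: demand=3,sold=2 ship[1->2]=2 ship[0->1]=2 prod=2 -> [8 4 2]
Step 8: demand=3,sold=2 ship[1->2]=2 ship[0->1]=2 prod=2 -> [8 4 2]
Step 9: demand=3,sold=2 ship[1->2]=2 ship[0->1]=2 prod=2 -> [8 4 2]
Step 10: demand=3,sold=2 ship[1->2]=2 ship[0->1]=2 prod=2 -> [8 4 2]
Step 11: demand=3,sold=2 ship[1->2]=2 ship[0->1]=2 prod=2 -> [8 4 2]
Step 12: demand=3,sold=2 ship[1->2]=2 ship[0->1]=2 prod=2 -> [8 4 2]
First stockout at step 6

6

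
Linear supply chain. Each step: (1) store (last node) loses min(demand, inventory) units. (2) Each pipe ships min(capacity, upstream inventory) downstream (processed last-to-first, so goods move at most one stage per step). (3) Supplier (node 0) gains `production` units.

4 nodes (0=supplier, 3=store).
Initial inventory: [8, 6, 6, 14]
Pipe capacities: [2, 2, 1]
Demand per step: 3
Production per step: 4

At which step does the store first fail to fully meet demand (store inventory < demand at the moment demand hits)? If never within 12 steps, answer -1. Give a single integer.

Step 1: demand=3,sold=3 ship[2->3]=1 ship[1->2]=2 ship[0->1]=2 prod=4 -> [10 6 7 12]
Step 2: demand=3,sold=3 ship[2->3]=1 ship[1->2]=2 ship[0->1]=2 prod=4 -> [12 6 8 10]
Step 3: demand=3,sold=3 ship[2->3]=1 ship[1->2]=2 ship[0->1]=2 prod=4 -> [14 6 9 8]
Step 4: demand=3,sold=3 ship[2->3]=1 ship[1->2]=2 ship[0->1]=2 prod=4 -> [16 6 10 6]
Step 5: demand=3,sold=3 ship[2->3]=1 ship[1->2]=2 ship[0->1]=2 prod=4 -> [18 6 11 4]
Step 6: demand=3,sold=3 ship[2->3]=1 ship[1->2]=2 ship[0->1]=2 prod=4 -> [20 6 12 2]
Step 7: demand=3,sold=2 ship[2->3]=1 ship[1->2]=2 ship[0->1]=2 prod=4 -> [22 6 13 1]
Step 8: demand=3,sold=1 ship[2->3]=1 ship[1->2]=2 ship[0->1]=2 prod=4 -> [24 6 14 1]
Step 9: demand=3,sold=1 ship[2->3]=1 ship[1->2]=2 ship[0->1]=2 prod=4 -> [26 6 15 1]
Step 10: demand=3,sold=1 ship[2->3]=1 ship[1->2]=2 ship[0->1]=2 prod=4 -> [28 6 16 1]
Step 11: demand=3,sold=1 ship[2->3]=1 ship[1->2]=2 ship[0->1]=2 prod=4 -> [30 6 17 1]
Step 12: demand=3,sold=1 ship[2->3]=1 ship[1->2]=2 ship[0->1]=2 prod=4 -> [32 6 18 1]
First stockout at step 7

7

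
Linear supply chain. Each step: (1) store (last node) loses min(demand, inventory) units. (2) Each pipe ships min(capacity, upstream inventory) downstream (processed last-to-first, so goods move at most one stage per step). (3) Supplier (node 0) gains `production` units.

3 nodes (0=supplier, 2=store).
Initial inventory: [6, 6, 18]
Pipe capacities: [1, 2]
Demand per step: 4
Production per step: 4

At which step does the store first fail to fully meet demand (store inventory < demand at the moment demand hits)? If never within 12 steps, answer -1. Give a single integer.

Step 1: demand=4,sold=4 ship[1->2]=2 ship[0->1]=1 prod=4 -> [9 5 16]
Step 2: demand=4,sold=4 ship[1->2]=2 ship[0->1]=1 prod=4 -> [12 4 14]
Step 3: demand=4,sold=4 ship[1->2]=2 ship[0->1]=1 prod=4 -> [15 3 12]
Step 4: demand=4,sold=4 ship[1->2]=2 ship[0->1]=1 prod=4 -> [18 2 10]
Step 5: demand=4,sold=4 ship[1->2]=2 ship[0->1]=1 prod=4 -> [21 1 8]
Step 6: demand=4,sold=4 ship[1->2]=1 ship[0->1]=1 prod=4 -> [24 1 5]
Step 7: demand=4,sold=4 ship[1->2]=1 ship[0->1]=1 prod=4 -> [27 1 2]
Step 8: demand=4,sold=2 ship[1->2]=1 ship[0->1]=1 prod=4 -> [30 1 1]
Step 9: demand=4,sold=1 ship[1->2]=1 ship[0->1]=1 prod=4 -> [33 1 1]
Step 10: demand=4,sold=1 ship[1->2]=1 ship[0->1]=1 prod=4 -> [36 1 1]
Step 11: demand=4,sold=1 ship[1->2]=1 ship[0->1]=1 prod=4 -> [39 1 1]
Step 12: demand=4,sold=1 ship[1->2]=1 ship[0->1]=1 prod=4 -> [42 1 1]
First stockout at step 8

8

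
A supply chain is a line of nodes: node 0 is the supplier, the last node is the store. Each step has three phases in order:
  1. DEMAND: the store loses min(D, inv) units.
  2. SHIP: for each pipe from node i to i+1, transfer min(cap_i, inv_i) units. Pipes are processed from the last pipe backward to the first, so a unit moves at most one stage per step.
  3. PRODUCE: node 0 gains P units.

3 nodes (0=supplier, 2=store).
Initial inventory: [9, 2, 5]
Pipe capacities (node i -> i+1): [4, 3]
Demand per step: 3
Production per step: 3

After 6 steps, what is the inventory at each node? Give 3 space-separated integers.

Step 1: demand=3,sold=3 ship[1->2]=2 ship[0->1]=4 prod=3 -> inv=[8 4 4]
Step 2: demand=3,sold=3 ship[1->2]=3 ship[0->1]=4 prod=3 -> inv=[7 5 4]
Step 3: demand=3,sold=3 ship[1->2]=3 ship[0->1]=4 prod=3 -> inv=[6 6 4]
Step 4: demand=3,sold=3 ship[1->2]=3 ship[0->1]=4 prod=3 -> inv=[5 7 4]
Step 5: demand=3,sold=3 ship[1->2]=3 ship[0->1]=4 prod=3 -> inv=[4 8 4]
Step 6: demand=3,sold=3 ship[1->2]=3 ship[0->1]=4 prod=3 -> inv=[3 9 4]

3 9 4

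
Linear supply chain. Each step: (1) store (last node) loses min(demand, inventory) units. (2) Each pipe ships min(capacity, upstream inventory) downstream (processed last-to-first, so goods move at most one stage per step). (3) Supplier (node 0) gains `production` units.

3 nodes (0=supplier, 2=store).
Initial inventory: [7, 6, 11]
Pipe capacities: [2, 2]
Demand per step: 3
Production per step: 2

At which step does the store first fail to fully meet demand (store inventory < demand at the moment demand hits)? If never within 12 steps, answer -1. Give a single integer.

Step 1: demand=3,sold=3 ship[1->2]=2 ship[0->1]=2 prod=2 -> [7 6 10]
Step 2: demand=3,sold=3 ship[1->2]=2 ship[0->1]=2 prod=2 -> [7 6 9]
Step 3: demand=3,sold=3 ship[1->2]=2 ship[0->1]=2 prod=2 -> [7 6 8]
Step 4: demand=3,sold=3 ship[1->2]=2 ship[0->1]=2 prod=2 -> [7 6 7]
Step 5: demand=3,sold=3 ship[1->2]=2 ship[0->1]=2 prod=2 -> [7 6 6]
Step 6: demand=3,sold=3 ship[1->2]=2 ship[0->1]=2 prod=2 -> [7 6 5]
Step 7: demand=3,sold=3 ship[1->2]=2 ship[0->1]=2 prod=2 -> [7 6 4]
Step 8: demand=3,sold=3 ship[1->2]=2 ship[0->1]=2 prod=2 -> [7 6 3]
Step 9: demand=3,sold=3 ship[1->2]=2 ship[0->1]=2 prod=2 -> [7 6 2]
Step 10: demand=3,sold=2 ship[1->2]=2 ship[0->1]=2 prod=2 -> [7 6 2]
Step 11: demand=3,sold=2 ship[1->2]=2 ship[0->1]=2 prod=2 -> [7 6 2]
Step 12: demand=3,sold=2 ship[1->2]=2 ship[0->1]=2 prod=2 -> [7 6 2]
First stockout at step 10

10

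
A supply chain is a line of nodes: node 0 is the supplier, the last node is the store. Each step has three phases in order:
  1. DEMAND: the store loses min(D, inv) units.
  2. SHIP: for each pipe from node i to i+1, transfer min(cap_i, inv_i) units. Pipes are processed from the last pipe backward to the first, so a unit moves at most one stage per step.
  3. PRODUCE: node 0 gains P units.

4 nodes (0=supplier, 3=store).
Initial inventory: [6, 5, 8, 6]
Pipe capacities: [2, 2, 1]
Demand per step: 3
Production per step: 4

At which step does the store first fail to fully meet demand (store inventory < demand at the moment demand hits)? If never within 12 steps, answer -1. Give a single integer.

Step 1: demand=3,sold=3 ship[2->3]=1 ship[1->2]=2 ship[0->1]=2 prod=4 -> [8 5 9 4]
Step 2: demand=3,sold=3 ship[2->3]=1 ship[1->2]=2 ship[0->1]=2 prod=4 -> [10 5 10 2]
Step 3: demand=3,sold=2 ship[2->3]=1 ship[1->2]=2 ship[0->1]=2 prod=4 -> [12 5 11 1]
Step 4: demand=3,sold=1 ship[2->3]=1 ship[1->2]=2 ship[0->1]=2 prod=4 -> [14 5 12 1]
Step 5: demand=3,sold=1 ship[2->3]=1 ship[1->2]=2 ship[0->1]=2 prod=4 -> [16 5 13 1]
Step 6: demand=3,sold=1 ship[2->3]=1 ship[1->2]=2 ship[0->1]=2 prod=4 -> [18 5 14 1]
Step 7: demand=3,sold=1 ship[2->3]=1 ship[1->2]=2 ship[0->1]=2 prod=4 -> [20 5 15 1]
Step 8: demand=3,sold=1 ship[2->3]=1 ship[1->2]=2 ship[0->1]=2 prod=4 -> [22 5 16 1]
Step 9: demand=3,sold=1 ship[2->3]=1 ship[1->2]=2 ship[0->1]=2 prod=4 -> [24 5 17 1]
Step 10: demand=3,sold=1 ship[2->3]=1 ship[1->2]=2 ship[0->1]=2 prod=4 -> [26 5 18 1]
Step 11: demand=3,sold=1 ship[2->3]=1 ship[1->2]=2 ship[0->1]=2 prod=4 -> [28 5 19 1]
Step 12: demand=3,sold=1 ship[2->3]=1 ship[1->2]=2 ship[0->1]=2 prod=4 -> [30 5 20 1]
First stockout at step 3

3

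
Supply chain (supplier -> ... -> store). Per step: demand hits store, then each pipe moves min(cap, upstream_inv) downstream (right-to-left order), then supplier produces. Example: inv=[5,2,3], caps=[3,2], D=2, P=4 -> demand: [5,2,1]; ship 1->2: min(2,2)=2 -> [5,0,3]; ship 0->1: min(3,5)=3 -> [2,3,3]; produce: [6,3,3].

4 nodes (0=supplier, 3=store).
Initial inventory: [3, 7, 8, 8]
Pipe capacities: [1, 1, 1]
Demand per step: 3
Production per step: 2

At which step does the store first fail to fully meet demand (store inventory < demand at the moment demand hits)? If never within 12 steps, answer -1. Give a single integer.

Step 1: demand=3,sold=3 ship[2->3]=1 ship[1->2]=1 ship[0->1]=1 prod=2 -> [4 7 8 6]
Step 2: demand=3,sold=3 ship[2->3]=1 ship[1->2]=1 ship[0->1]=1 prod=2 -> [5 7 8 4]
Step 3: demand=3,sold=3 ship[2->3]=1 ship[1->2]=1 ship[0->1]=1 prod=2 -> [6 7 8 2]
Step 4: demand=3,sold=2 ship[2->3]=1 ship[1->2]=1 ship[0->1]=1 prod=2 -> [7 7 8 1]
Step 5: demand=3,sold=1 ship[2->3]=1 ship[1->2]=1 ship[0->1]=1 prod=2 -> [8 7 8 1]
Step 6: demand=3,sold=1 ship[2->3]=1 ship[1->2]=1 ship[0->1]=1 prod=2 -> [9 7 8 1]
Step 7: demand=3,sold=1 ship[2->3]=1 ship[1->2]=1 ship[0->1]=1 prod=2 -> [10 7 8 1]
Step 8: demand=3,sold=1 ship[2->3]=1 ship[1->2]=1 ship[0->1]=1 prod=2 -> [11 7 8 1]
Step 9: demand=3,sold=1 ship[2->3]=1 ship[1->2]=1 ship[0->1]=1 prod=2 -> [12 7 8 1]
Step 10: demand=3,sold=1 ship[2->3]=1 ship[1->2]=1 ship[0->1]=1 prod=2 -> [13 7 8 1]
Step 11: demand=3,sold=1 ship[2->3]=1 ship[1->2]=1 ship[0->1]=1 prod=2 -> [14 7 8 1]
Step 12: demand=3,sold=1 ship[2->3]=1 ship[1->2]=1 ship[0->1]=1 prod=2 -> [15 7 8 1]
First stockout at step 4

4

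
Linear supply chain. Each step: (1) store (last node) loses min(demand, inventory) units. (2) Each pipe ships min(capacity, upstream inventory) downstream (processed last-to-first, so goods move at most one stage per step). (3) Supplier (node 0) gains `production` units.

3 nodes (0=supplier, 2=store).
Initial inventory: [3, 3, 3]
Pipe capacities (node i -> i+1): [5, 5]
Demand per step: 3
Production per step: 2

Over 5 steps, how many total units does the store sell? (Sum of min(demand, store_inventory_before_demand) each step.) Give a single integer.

Answer: 13

Derivation:
Step 1: sold=3 (running total=3) -> [2 3 3]
Step 2: sold=3 (running total=6) -> [2 2 3]
Step 3: sold=3 (running total=9) -> [2 2 2]
Step 4: sold=2 (running total=11) -> [2 2 2]
Step 5: sold=2 (running total=13) -> [2 2 2]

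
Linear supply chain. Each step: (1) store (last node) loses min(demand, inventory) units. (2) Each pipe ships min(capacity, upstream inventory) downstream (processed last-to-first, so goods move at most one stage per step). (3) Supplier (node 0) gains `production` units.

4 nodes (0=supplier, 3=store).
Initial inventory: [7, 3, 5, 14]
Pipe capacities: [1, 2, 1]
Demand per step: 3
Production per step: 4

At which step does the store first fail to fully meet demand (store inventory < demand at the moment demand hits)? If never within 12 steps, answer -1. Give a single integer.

Step 1: demand=3,sold=3 ship[2->3]=1 ship[1->2]=2 ship[0->1]=1 prod=4 -> [10 2 6 12]
Step 2: demand=3,sold=3 ship[2->3]=1 ship[1->2]=2 ship[0->1]=1 prod=4 -> [13 1 7 10]
Step 3: demand=3,sold=3 ship[2->3]=1 ship[1->2]=1 ship[0->1]=1 prod=4 -> [16 1 7 8]
Step 4: demand=3,sold=3 ship[2->3]=1 ship[1->2]=1 ship[0->1]=1 prod=4 -> [19 1 7 6]
Step 5: demand=3,sold=3 ship[2->3]=1 ship[1->2]=1 ship[0->1]=1 prod=4 -> [22 1 7 4]
Step 6: demand=3,sold=3 ship[2->3]=1 ship[1->2]=1 ship[0->1]=1 prod=4 -> [25 1 7 2]
Step 7: demand=3,sold=2 ship[2->3]=1 ship[1->2]=1 ship[0->1]=1 prod=4 -> [28 1 7 1]
Step 8: demand=3,sold=1 ship[2->3]=1 ship[1->2]=1 ship[0->1]=1 prod=4 -> [31 1 7 1]
Step 9: demand=3,sold=1 ship[2->3]=1 ship[1->2]=1 ship[0->1]=1 prod=4 -> [34 1 7 1]
Step 10: demand=3,sold=1 ship[2->3]=1 ship[1->2]=1 ship[0->1]=1 prod=4 -> [37 1 7 1]
Step 11: demand=3,sold=1 ship[2->3]=1 ship[1->2]=1 ship[0->1]=1 prod=4 -> [40 1 7 1]
Step 12: demand=3,sold=1 ship[2->3]=1 ship[1->2]=1 ship[0->1]=1 prod=4 -> [43 1 7 1]
First stockout at step 7

7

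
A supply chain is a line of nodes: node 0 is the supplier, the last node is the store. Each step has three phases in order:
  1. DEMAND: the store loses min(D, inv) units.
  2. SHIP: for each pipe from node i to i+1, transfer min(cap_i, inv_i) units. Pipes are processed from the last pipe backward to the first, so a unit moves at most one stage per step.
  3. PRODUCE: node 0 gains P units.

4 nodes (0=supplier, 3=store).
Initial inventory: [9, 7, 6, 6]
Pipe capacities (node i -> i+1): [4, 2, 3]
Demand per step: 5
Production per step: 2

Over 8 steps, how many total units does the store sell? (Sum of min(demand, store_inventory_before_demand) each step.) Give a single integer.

Step 1: sold=5 (running total=5) -> [7 9 5 4]
Step 2: sold=4 (running total=9) -> [5 11 4 3]
Step 3: sold=3 (running total=12) -> [3 13 3 3]
Step 4: sold=3 (running total=15) -> [2 14 2 3]
Step 5: sold=3 (running total=18) -> [2 14 2 2]
Step 6: sold=2 (running total=20) -> [2 14 2 2]
Step 7: sold=2 (running total=22) -> [2 14 2 2]
Step 8: sold=2 (running total=24) -> [2 14 2 2]

Answer: 24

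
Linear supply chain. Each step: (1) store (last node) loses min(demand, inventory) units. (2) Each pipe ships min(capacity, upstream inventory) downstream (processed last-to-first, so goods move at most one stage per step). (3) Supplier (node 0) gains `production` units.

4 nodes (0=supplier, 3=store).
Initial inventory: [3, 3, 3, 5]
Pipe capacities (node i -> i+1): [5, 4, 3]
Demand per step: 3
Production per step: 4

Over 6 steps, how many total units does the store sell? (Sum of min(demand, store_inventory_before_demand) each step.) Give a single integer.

Answer: 18

Derivation:
Step 1: sold=3 (running total=3) -> [4 3 3 5]
Step 2: sold=3 (running total=6) -> [4 4 3 5]
Step 3: sold=3 (running total=9) -> [4 4 4 5]
Step 4: sold=3 (running total=12) -> [4 4 5 5]
Step 5: sold=3 (running total=15) -> [4 4 6 5]
Step 6: sold=3 (running total=18) -> [4 4 7 5]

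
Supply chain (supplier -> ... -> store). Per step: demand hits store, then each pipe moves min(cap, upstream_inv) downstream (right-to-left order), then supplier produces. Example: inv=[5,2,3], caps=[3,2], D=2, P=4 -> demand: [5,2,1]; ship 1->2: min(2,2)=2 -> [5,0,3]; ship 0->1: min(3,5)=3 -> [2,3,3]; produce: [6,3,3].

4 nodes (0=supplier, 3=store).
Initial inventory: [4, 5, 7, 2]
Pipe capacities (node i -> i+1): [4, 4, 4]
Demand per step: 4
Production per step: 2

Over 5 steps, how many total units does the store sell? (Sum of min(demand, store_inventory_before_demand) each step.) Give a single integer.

Answer: 18

Derivation:
Step 1: sold=2 (running total=2) -> [2 5 7 4]
Step 2: sold=4 (running total=6) -> [2 3 7 4]
Step 3: sold=4 (running total=10) -> [2 2 6 4]
Step 4: sold=4 (running total=14) -> [2 2 4 4]
Step 5: sold=4 (running total=18) -> [2 2 2 4]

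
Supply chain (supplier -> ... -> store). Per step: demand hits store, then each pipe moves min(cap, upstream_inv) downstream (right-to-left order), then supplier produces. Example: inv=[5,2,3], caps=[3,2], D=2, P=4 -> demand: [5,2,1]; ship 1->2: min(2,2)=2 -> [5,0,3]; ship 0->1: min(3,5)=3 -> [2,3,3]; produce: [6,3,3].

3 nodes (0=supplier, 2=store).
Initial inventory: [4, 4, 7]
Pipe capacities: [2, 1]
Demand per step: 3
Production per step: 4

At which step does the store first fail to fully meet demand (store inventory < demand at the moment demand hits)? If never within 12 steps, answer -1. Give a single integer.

Step 1: demand=3,sold=3 ship[1->2]=1 ship[0->1]=2 prod=4 -> [6 5 5]
Step 2: demand=3,sold=3 ship[1->2]=1 ship[0->1]=2 prod=4 -> [8 6 3]
Step 3: demand=3,sold=3 ship[1->2]=1 ship[0->1]=2 prod=4 -> [10 7 1]
Step 4: demand=3,sold=1 ship[1->2]=1 ship[0->1]=2 prod=4 -> [12 8 1]
Step 5: demand=3,sold=1 ship[1->2]=1 ship[0->1]=2 prod=4 -> [14 9 1]
Step 6: demand=3,sold=1 ship[1->2]=1 ship[0->1]=2 prod=4 -> [16 10 1]
Step 7: demand=3,sold=1 ship[1->2]=1 ship[0->1]=2 prod=4 -> [18 11 1]
Step 8: demand=3,sold=1 ship[1->2]=1 ship[0->1]=2 prod=4 -> [20 12 1]
Step 9: demand=3,sold=1 ship[1->2]=1 ship[0->1]=2 prod=4 -> [22 13 1]
Step 10: demand=3,sold=1 ship[1->2]=1 ship[0->1]=2 prod=4 -> [24 14 1]
Step 11: demand=3,sold=1 ship[1->2]=1 ship[0->1]=2 prod=4 -> [26 15 1]
Step 12: demand=3,sold=1 ship[1->2]=1 ship[0->1]=2 prod=4 -> [28 16 1]
First stockout at step 4

4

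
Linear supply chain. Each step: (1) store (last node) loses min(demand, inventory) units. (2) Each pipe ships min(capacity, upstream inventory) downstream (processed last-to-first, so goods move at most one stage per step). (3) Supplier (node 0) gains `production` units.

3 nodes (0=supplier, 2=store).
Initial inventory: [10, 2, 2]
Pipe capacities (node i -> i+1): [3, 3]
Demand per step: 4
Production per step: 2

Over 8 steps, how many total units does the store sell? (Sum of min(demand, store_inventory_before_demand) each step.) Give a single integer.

Answer: 22

Derivation:
Step 1: sold=2 (running total=2) -> [9 3 2]
Step 2: sold=2 (running total=4) -> [8 3 3]
Step 3: sold=3 (running total=7) -> [7 3 3]
Step 4: sold=3 (running total=10) -> [6 3 3]
Step 5: sold=3 (running total=13) -> [5 3 3]
Step 6: sold=3 (running total=16) -> [4 3 3]
Step 7: sold=3 (running total=19) -> [3 3 3]
Step 8: sold=3 (running total=22) -> [2 3 3]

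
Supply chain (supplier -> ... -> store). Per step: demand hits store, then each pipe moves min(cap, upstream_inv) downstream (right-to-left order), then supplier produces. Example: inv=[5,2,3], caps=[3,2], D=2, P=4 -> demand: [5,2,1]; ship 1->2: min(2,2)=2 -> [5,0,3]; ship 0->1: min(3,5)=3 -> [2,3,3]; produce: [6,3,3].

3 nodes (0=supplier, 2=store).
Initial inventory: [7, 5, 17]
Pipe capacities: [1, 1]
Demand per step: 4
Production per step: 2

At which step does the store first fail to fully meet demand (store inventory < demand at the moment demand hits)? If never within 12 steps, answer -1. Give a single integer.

Step 1: demand=4,sold=4 ship[1->2]=1 ship[0->1]=1 prod=2 -> [8 5 14]
Step 2: demand=4,sold=4 ship[1->2]=1 ship[0->1]=1 prod=2 -> [9 5 11]
Step 3: demand=4,sold=4 ship[1->2]=1 ship[0->1]=1 prod=2 -> [10 5 8]
Step 4: demand=4,sold=4 ship[1->2]=1 ship[0->1]=1 prod=2 -> [11 5 5]
Step 5: demand=4,sold=4 ship[1->2]=1 ship[0->1]=1 prod=2 -> [12 5 2]
Step 6: demand=4,sold=2 ship[1->2]=1 ship[0->1]=1 prod=2 -> [13 5 1]
Step 7: demand=4,sold=1 ship[1->2]=1 ship[0->1]=1 prod=2 -> [14 5 1]
Step 8: demand=4,sold=1 ship[1->2]=1 ship[0->1]=1 prod=2 -> [15 5 1]
Step 9: demand=4,sold=1 ship[1->2]=1 ship[0->1]=1 prod=2 -> [16 5 1]
Step 10: demand=4,sold=1 ship[1->2]=1 ship[0->1]=1 prod=2 -> [17 5 1]
Step 11: demand=4,sold=1 ship[1->2]=1 ship[0->1]=1 prod=2 -> [18 5 1]
Step 12: demand=4,sold=1 ship[1->2]=1 ship[0->1]=1 prod=2 -> [19 5 1]
First stockout at step 6

6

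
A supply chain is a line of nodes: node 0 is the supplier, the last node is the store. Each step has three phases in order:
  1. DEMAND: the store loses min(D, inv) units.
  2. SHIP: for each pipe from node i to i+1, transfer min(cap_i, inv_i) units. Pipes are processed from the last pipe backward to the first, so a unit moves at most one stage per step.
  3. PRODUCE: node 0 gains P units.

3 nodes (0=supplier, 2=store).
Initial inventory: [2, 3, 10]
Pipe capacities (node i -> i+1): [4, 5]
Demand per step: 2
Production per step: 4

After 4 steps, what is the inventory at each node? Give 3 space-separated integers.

Step 1: demand=2,sold=2 ship[1->2]=3 ship[0->1]=2 prod=4 -> inv=[4 2 11]
Step 2: demand=2,sold=2 ship[1->2]=2 ship[0->1]=4 prod=4 -> inv=[4 4 11]
Step 3: demand=2,sold=2 ship[1->2]=4 ship[0->1]=4 prod=4 -> inv=[4 4 13]
Step 4: demand=2,sold=2 ship[1->2]=4 ship[0->1]=4 prod=4 -> inv=[4 4 15]

4 4 15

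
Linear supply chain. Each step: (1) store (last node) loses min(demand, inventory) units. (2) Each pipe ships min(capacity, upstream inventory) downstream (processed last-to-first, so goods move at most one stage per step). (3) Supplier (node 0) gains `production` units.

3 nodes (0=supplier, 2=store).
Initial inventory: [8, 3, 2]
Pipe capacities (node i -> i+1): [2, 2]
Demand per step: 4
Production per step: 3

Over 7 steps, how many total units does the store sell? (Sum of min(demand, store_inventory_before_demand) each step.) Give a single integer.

Step 1: sold=2 (running total=2) -> [9 3 2]
Step 2: sold=2 (running total=4) -> [10 3 2]
Step 3: sold=2 (running total=6) -> [11 3 2]
Step 4: sold=2 (running total=8) -> [12 3 2]
Step 5: sold=2 (running total=10) -> [13 3 2]
Step 6: sold=2 (running total=12) -> [14 3 2]
Step 7: sold=2 (running total=14) -> [15 3 2]

Answer: 14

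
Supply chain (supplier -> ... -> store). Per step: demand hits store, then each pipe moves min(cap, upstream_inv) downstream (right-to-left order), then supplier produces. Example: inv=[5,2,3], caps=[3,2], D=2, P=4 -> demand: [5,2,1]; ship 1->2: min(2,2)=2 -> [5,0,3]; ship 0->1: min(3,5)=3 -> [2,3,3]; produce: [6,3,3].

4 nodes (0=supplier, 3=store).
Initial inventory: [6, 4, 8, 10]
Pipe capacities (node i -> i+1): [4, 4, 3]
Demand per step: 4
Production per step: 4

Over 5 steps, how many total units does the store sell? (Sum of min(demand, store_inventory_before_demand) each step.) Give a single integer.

Answer: 20

Derivation:
Step 1: sold=4 (running total=4) -> [6 4 9 9]
Step 2: sold=4 (running total=8) -> [6 4 10 8]
Step 3: sold=4 (running total=12) -> [6 4 11 7]
Step 4: sold=4 (running total=16) -> [6 4 12 6]
Step 5: sold=4 (running total=20) -> [6 4 13 5]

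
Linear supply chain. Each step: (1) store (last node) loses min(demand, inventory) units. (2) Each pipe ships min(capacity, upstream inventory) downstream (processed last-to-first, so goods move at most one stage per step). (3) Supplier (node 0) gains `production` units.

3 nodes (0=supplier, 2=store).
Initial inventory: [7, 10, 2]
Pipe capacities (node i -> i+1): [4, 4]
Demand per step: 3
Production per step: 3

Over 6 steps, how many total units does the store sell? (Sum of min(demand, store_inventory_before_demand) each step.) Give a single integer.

Step 1: sold=2 (running total=2) -> [6 10 4]
Step 2: sold=3 (running total=5) -> [5 10 5]
Step 3: sold=3 (running total=8) -> [4 10 6]
Step 4: sold=3 (running total=11) -> [3 10 7]
Step 5: sold=3 (running total=14) -> [3 9 8]
Step 6: sold=3 (running total=17) -> [3 8 9]

Answer: 17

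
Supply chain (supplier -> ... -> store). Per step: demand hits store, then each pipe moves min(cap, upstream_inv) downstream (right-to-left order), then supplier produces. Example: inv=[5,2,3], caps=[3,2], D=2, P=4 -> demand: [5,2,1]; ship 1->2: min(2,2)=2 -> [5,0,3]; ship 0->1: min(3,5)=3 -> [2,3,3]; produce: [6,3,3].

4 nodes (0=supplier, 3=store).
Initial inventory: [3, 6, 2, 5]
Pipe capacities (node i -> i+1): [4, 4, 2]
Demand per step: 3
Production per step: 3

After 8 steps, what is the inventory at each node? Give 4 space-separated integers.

Step 1: demand=3,sold=3 ship[2->3]=2 ship[1->2]=4 ship[0->1]=3 prod=3 -> inv=[3 5 4 4]
Step 2: demand=3,sold=3 ship[2->3]=2 ship[1->2]=4 ship[0->1]=3 prod=3 -> inv=[3 4 6 3]
Step 3: demand=3,sold=3 ship[2->3]=2 ship[1->2]=4 ship[0->1]=3 prod=3 -> inv=[3 3 8 2]
Step 4: demand=3,sold=2 ship[2->3]=2 ship[1->2]=3 ship[0->1]=3 prod=3 -> inv=[3 3 9 2]
Step 5: demand=3,sold=2 ship[2->3]=2 ship[1->2]=3 ship[0->1]=3 prod=3 -> inv=[3 3 10 2]
Step 6: demand=3,sold=2 ship[2->3]=2 ship[1->2]=3 ship[0->1]=3 prod=3 -> inv=[3 3 11 2]
Step 7: demand=3,sold=2 ship[2->3]=2 ship[1->2]=3 ship[0->1]=3 prod=3 -> inv=[3 3 12 2]
Step 8: demand=3,sold=2 ship[2->3]=2 ship[1->2]=3 ship[0->1]=3 prod=3 -> inv=[3 3 13 2]

3 3 13 2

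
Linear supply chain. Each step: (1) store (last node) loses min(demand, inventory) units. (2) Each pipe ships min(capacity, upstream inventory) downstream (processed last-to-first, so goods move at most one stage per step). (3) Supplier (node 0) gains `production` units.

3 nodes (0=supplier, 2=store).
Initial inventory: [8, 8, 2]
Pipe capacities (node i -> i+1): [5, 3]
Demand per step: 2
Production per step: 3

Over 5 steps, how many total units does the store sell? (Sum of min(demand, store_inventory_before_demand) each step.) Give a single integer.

Step 1: sold=2 (running total=2) -> [6 10 3]
Step 2: sold=2 (running total=4) -> [4 12 4]
Step 3: sold=2 (running total=6) -> [3 13 5]
Step 4: sold=2 (running total=8) -> [3 13 6]
Step 5: sold=2 (running total=10) -> [3 13 7]

Answer: 10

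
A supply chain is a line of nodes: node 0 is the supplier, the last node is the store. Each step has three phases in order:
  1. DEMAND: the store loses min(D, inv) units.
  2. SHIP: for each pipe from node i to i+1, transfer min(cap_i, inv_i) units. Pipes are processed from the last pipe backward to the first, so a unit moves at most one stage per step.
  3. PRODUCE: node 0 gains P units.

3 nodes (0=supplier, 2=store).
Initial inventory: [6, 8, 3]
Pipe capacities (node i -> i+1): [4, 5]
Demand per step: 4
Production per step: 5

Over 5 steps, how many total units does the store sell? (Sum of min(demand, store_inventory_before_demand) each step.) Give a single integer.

Step 1: sold=3 (running total=3) -> [7 7 5]
Step 2: sold=4 (running total=7) -> [8 6 6]
Step 3: sold=4 (running total=11) -> [9 5 7]
Step 4: sold=4 (running total=15) -> [10 4 8]
Step 5: sold=4 (running total=19) -> [11 4 8]

Answer: 19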